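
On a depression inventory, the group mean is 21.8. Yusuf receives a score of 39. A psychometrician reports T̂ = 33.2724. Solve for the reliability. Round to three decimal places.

T̂ = ρX + (1 − ρ)μ  ⇒  T̂ − μ = ρ(X − μ)
ρ = (T̂ − μ)/(X − μ) = (33.2724 − 21.8) / (39 − 21.8) = 11.4724 / 17.2 = 0.66700

0.667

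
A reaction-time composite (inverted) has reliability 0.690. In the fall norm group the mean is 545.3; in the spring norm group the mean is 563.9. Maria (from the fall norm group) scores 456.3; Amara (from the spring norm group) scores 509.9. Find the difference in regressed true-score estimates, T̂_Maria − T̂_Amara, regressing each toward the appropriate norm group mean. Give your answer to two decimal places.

T̂_Maria = 0.690(456.3) + 0.310(545.3) = 483.8900
T̂_Amara = 0.690(509.9) + 0.310(563.9) = 526.6400
Difference = 483.8900 − 526.6400 = -42.7500

-42.75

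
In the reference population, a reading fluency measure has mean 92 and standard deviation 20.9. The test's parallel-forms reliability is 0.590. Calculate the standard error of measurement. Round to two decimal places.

SEM = SD · √(1 − ρ) = 20.9 × √0.410 = 20.9 × 0.6403 = 13.383

13.38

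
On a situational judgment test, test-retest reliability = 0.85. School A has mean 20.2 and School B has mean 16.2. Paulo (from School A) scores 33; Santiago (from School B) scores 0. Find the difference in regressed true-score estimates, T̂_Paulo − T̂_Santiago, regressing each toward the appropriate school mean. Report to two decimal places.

T̂_Paulo = 0.85(33) + 0.15(20.2) = 31.0800
T̂_Santiago = 0.85(0) + 0.15(16.2) = 2.4300
Difference = 31.0800 − 2.4300 = 28.6500

28.65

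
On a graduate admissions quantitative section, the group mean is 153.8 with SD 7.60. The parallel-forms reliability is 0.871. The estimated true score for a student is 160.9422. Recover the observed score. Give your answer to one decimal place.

162.0

T̂ = ρX + (1 − ρ)μ  ⇒  X = (T̂ − (1 − ρ)μ) / ρ
X = (160.9422 − 0.129 × 153.8) / 0.871 = (160.9422 − 19.8402) / 0.871 = 141.1020 / 0.871 = 162.000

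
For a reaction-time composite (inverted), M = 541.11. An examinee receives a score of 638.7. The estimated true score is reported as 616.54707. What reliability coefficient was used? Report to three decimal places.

0.773

T̂ = ρX + (1 − ρ)μ  ⇒  T̂ − μ = ρ(X − μ)
ρ = (T̂ − μ)/(X − μ) = (616.54707 − 541.11) / (638.7 − 541.11) = 75.43707 / 97.59 = 0.77300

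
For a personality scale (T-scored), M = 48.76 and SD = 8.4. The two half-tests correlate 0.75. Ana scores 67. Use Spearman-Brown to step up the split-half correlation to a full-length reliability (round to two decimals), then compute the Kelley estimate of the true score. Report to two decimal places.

64.45

Spearman-Brown: ρ = 2r/(1 + r) = 2(0.75)/(1 + 0.75) = 1.500/1.75 = 0.8571 → 0.86
T̂ = 0.86(67) + 0.14(48.76) = 57.62 + 6.8264 = 64.446 → 64.45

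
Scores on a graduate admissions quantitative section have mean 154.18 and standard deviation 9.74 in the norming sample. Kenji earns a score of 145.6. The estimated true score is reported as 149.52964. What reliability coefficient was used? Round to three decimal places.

0.542

T̂ = ρX + (1 − ρ)μ  ⇒  T̂ − μ = ρ(X − μ)
ρ = (T̂ − μ)/(X − μ) = (149.52964 − 154.18) / (145.6 − 154.18) = -4.65036 / -8.58 = 0.54200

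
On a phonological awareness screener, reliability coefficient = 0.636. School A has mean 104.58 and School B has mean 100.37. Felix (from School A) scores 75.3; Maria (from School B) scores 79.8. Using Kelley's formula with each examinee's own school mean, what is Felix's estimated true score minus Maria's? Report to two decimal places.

-1.33

T̂_Felix = 0.636(75.3) + 0.364(104.58) = 85.9579
T̂_Maria = 0.636(79.8) + 0.364(100.37) = 87.2875
Difference = 85.9579 − 87.2875 = -1.3296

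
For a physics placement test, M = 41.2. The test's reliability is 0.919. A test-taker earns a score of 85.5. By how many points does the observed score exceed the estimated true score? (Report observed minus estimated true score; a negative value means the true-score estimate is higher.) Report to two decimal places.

Regress the observed score toward the mean by the unreliability: T̂ = 0.919·85.5 + 0.081·41.2 = 78.5745 + 3.3372 = 81.9117.
X − T̂ = 85.5 − 81.912 = 3.588 → 3.59

3.59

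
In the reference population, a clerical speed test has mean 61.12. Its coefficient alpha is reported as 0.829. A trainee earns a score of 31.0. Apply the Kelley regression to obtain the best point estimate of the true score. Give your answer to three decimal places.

36.151

T̂ = 0.829(31.0) + 0.171(61.12) = 25.6990 + 10.45152 = 36.1505 → 36.151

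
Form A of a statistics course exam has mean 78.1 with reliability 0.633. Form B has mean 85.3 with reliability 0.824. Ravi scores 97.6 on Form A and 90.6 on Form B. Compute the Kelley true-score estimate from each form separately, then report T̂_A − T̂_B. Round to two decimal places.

0.78

T̂_A = 0.633(97.6) + 0.367(78.1) = 90.4435
T̂_B = 0.824(90.6) + 0.176(85.3) = 89.6672
T̂_A − T̂_B = 0.7763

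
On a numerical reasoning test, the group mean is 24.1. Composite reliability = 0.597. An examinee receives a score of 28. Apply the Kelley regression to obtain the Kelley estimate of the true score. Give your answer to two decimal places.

26.43

T̂ = 0.597(28) + 0.403(24.1) = 16.716 + 9.7123 = 26.428 → 26.43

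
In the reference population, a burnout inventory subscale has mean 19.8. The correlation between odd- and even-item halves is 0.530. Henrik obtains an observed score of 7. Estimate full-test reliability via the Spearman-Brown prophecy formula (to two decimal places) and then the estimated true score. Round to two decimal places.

Spearman-Brown: ρ = 2r/(1 + r) = 2(0.530)/(1 + 0.530) = 1.0600/1.530 = 0.6928 → 0.69
T̂ = ρX + (1 − ρ)μ
  = 0.69 × 7 + 0.31 × 19.8
  = 4.83 + 6.138
  = 10.968
  ≈ 10.97

10.97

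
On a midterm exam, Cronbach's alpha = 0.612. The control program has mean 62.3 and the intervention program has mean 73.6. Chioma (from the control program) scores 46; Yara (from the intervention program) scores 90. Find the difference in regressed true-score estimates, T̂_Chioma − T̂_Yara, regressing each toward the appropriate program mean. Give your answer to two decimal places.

T̂_Chioma = 0.612(46) + 0.388(62.3) = 52.3244
T̂_Yara = 0.612(90) + 0.388(73.6) = 83.6368
Difference = 52.3244 − 83.6368 = -31.3124

-31.31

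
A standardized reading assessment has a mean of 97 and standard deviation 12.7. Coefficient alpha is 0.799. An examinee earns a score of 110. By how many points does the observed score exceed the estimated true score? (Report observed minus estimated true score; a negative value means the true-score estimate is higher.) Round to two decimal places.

2.61

Regress the observed score toward the mean by the unreliability: T̂ = 0.799·110 + 0.201·97 = 87.890 + 19.497 = 107.3870.
X − T̂ = 110 − 107.387 = 2.613 → 2.61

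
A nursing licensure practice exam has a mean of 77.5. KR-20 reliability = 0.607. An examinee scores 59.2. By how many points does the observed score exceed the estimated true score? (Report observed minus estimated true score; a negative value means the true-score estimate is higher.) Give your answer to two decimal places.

-7.19

T̂ = ρX + (1 − ρ)μ
  = 0.607 × 59.2 + 0.393 × 77.5
  = 35.9344 + 30.4575
  = 66.3919
  ≈ 66.392
X − T̂ = 59.2 − 66.392 = -7.192 → -7.19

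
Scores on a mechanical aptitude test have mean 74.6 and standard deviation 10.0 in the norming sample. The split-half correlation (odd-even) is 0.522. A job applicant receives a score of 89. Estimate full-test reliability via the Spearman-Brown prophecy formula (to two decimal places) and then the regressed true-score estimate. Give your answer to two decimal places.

84.54

Spearman-Brown: ρ = 2r/(1 + r) = 2(0.522)/(1 + 0.522) = 1.0440/1.522 = 0.6859 → 0.69
T̂ = ρX + (1 − ρ)μ
  = 0.69 × 89 + 0.31 × 74.6
  = 61.41 + 23.126
  = 84.536
  ≈ 84.54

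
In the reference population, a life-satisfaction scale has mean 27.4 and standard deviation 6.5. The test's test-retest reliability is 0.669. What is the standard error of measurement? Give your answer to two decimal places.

3.74

SEM = SD · √(1 − ρ) = 6.5 × √0.331 = 6.5 × 0.5753 = 3.740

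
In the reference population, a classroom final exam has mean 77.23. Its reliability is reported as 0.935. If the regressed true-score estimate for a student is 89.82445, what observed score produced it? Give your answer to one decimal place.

90.7

T̂ = ρX + (1 − ρ)μ  ⇒  X = (T̂ − (1 − ρ)μ) / ρ
X = (89.82445 − 0.065 × 77.23) / 0.935 = (89.82445 − 5.01995) / 0.935 = 84.80450 / 0.935 = 90.700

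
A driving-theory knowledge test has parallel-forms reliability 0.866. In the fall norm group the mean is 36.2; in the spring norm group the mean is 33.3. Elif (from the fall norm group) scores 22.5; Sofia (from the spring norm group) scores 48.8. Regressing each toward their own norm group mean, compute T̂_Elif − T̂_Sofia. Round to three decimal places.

T̂_Elif = 0.866(22.5) + 0.134(36.2) = 24.33580
T̂_Sofia = 0.866(48.8) + 0.134(33.3) = 46.72300
Difference = 24.33580 − 46.72300 = -22.38720

-22.387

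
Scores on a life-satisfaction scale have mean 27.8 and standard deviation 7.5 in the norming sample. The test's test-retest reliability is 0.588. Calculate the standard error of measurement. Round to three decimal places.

4.814

SEM = SD · √(1 − ρ) = 7.5 × √0.412 = 7.5 × 0.6419 = 4.8140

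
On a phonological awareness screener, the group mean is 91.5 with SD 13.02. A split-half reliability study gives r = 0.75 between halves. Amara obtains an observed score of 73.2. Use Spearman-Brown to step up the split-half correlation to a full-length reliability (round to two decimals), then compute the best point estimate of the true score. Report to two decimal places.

Spearman-Brown: ρ = 2r/(1 + r) = 2(0.75)/(1 + 0.75) = 1.500/1.75 = 0.8571 → 0.86
Regress the observed score toward the mean by the unreliability: T̂ = 0.86·73.2 + 0.14·91.5 = 62.952 + 12.810 = 75.762.

75.76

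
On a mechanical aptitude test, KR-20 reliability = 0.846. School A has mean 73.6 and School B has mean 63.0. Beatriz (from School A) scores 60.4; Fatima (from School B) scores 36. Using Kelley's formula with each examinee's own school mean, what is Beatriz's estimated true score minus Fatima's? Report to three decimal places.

22.275

T̂_Beatriz = 0.846(60.4) + 0.154(73.6) = 62.43280
T̂_Fatima = 0.846(36) + 0.154(63.0) = 40.15800
Difference = 62.43280 − 40.15800 = 22.27480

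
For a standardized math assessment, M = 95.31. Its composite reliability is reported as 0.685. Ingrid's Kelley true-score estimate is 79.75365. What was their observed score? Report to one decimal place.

72.6

T̂ = ρX + (1 − ρ)μ  ⇒  X = (T̂ − (1 − ρ)μ) / ρ
X = (79.75365 − 0.315 × 95.31) / 0.685 = (79.75365 − 30.02265) / 0.685 = 49.73100 / 0.685 = 72.600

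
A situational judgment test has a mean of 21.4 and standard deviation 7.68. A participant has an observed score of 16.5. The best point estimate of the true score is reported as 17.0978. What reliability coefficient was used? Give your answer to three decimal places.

0.878

T̂ = ρX + (1 − ρ)μ  ⇒  T̂ − μ = ρ(X − μ)
ρ = (T̂ − μ)/(X − μ) = (17.0978 − 21.4) / (16.5 − 21.4) = -4.3022 / -4.9 = 0.87800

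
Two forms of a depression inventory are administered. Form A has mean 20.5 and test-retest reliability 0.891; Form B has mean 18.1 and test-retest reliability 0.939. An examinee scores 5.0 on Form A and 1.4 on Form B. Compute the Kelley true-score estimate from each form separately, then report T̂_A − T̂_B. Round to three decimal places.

4.271

T̂_A = 0.891(5.0) + 0.109(20.5) = 6.68950
T̂_B = 0.939(1.4) + 0.061(18.1) = 2.41870
T̂_A − T̂_B = 4.27080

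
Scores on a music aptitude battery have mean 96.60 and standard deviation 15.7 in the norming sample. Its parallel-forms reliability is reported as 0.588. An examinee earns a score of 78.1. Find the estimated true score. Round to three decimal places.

85.722

Kelley's formula gives T̂ = 0.588·78.1 + 0.412·96.60 = 45.9228 + 39.79920 = 85.7220.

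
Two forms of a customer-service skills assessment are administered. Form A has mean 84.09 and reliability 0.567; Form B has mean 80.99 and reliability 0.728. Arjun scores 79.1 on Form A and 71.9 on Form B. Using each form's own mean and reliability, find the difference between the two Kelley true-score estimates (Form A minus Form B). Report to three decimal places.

T̂_A = 0.567(79.1) + 0.433(84.09) = 81.26067
T̂_B = 0.728(71.9) + 0.272(80.99) = 74.37248
T̂_A − T̂_B = 6.88819

6.888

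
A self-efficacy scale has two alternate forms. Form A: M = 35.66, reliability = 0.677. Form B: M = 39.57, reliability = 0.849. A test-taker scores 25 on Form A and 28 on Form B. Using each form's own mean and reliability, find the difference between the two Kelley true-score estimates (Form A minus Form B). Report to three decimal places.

-1.304

T̂_A = 0.677(25) + 0.323(35.66) = 28.44318
T̂_B = 0.849(28) + 0.151(39.57) = 29.74707
T̂_A − T̂_B = -1.30389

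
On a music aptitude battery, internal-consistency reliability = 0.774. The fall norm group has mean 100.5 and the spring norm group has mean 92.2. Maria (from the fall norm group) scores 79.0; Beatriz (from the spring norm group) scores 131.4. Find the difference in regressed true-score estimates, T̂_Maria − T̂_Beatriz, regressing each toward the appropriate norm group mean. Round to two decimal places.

-38.68

T̂_Maria = 0.774(79.0) + 0.226(100.5) = 83.8590
T̂_Beatriz = 0.774(131.4) + 0.226(92.2) = 122.5408
Difference = 83.8590 − 122.5408 = -38.6818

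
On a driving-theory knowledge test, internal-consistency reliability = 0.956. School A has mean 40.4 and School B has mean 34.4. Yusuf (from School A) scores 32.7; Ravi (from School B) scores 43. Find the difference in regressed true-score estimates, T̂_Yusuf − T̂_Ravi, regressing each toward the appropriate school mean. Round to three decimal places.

T̂_Yusuf = 0.956(32.7) + 0.044(40.4) = 33.03880
T̂_Ravi = 0.956(43) + 0.044(34.4) = 42.62160
Difference = 33.03880 − 42.62160 = -9.58280

-9.583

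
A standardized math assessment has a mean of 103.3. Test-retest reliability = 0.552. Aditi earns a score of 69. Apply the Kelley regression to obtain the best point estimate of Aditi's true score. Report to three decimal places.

T̂ = ρX + (1 − ρ)μ
  = 0.552 × 69 + 0.448 × 103.3
  = 38.088 + 46.2784
  = 84.3664
  ≈ 84.366

84.366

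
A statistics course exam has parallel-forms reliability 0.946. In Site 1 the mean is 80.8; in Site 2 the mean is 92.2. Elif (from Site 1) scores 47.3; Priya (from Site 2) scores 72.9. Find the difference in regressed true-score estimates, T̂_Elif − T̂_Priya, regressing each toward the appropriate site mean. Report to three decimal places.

-24.833

T̂_Elif = 0.946(47.3) + 0.054(80.8) = 49.10900
T̂_Priya = 0.946(72.9) + 0.054(92.2) = 73.94220
Difference = 49.10900 − 73.94220 = -24.83320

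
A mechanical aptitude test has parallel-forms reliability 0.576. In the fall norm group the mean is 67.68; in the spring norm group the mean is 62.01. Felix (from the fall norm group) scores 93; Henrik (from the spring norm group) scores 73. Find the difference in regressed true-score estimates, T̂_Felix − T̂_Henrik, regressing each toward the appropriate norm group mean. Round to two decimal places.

T̂_Felix = 0.576(93) + 0.424(67.68) = 82.2643
T̂_Henrik = 0.576(73) + 0.424(62.01) = 68.3402
Difference = 82.2643 − 68.3402 = 13.9241

13.92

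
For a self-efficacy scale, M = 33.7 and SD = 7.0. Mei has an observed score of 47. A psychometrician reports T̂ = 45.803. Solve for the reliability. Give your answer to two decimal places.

T̂ = ρX + (1 − ρ)μ  ⇒  T̂ − μ = ρ(X − μ)
ρ = (T̂ − μ)/(X − μ) = (45.803 − 33.7) / (47 − 33.7) = 12.103 / 13.3 = 0.9100

0.91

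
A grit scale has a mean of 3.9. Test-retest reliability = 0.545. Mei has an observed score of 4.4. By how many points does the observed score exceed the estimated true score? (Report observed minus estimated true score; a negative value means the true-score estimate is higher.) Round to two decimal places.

0.23

Weight the observed score by reliability and the mean by (1 − reliability): T̂ = 0.545·4.4 + 0.455·3.9 = 2.3980 + 1.7745 = 4.1725.
X − T̂ = 4.4 − 4.173 = 0.228 → 0.23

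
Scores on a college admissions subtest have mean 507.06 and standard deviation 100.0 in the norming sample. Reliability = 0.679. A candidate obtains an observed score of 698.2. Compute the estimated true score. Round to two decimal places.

Kelley's formula gives T̂ = 0.679·698.2 + 0.321·507.06 = 474.0778 + 162.76626 = 636.844.

636.84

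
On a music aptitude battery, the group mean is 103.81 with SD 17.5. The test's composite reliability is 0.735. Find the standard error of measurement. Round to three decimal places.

9.009

SEM = SD · √(1 − ρ) = 17.5 × √0.265 = 17.5 × 0.5148 = 9.0087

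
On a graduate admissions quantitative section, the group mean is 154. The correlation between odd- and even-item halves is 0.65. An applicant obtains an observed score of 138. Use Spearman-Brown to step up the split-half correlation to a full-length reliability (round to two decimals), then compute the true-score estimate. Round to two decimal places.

Spearman-Brown: ρ = 2r/(1 + r) = 2(0.65)/(1 + 0.65) = 1.300/1.65 = 0.7879 → 0.79
T̂ = ρX + (1 − ρ)μ
  = 0.79 × 138 + 0.21 × 154
  = 109.02 + 32.34
  = 141.360
  ≈ 141.36

141.36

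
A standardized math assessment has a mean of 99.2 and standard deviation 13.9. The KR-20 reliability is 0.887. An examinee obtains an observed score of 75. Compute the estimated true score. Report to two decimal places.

T̂ = ρX + (1 − ρ)μ
  = 0.887 × 75 + 0.113 × 99.2
  = 66.525 + 11.2096
  = 77.735
  ≈ 77.73

77.73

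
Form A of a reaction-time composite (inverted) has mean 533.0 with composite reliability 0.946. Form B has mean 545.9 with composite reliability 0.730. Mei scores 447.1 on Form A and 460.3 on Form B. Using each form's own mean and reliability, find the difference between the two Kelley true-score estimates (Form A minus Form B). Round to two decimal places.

T̂_A = 0.946(447.1) + 0.054(533.0) = 451.7386
T̂_B = 0.730(460.3) + 0.270(545.9) = 483.4120
T̂_A − T̂_B = -31.6734

-31.67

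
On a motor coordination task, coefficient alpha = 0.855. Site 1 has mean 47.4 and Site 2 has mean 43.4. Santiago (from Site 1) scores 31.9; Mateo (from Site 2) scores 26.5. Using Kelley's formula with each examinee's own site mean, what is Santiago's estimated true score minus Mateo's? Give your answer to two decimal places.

5.20

T̂_Santiago = 0.855(31.9) + 0.145(47.4) = 34.1475
T̂_Mateo = 0.855(26.5) + 0.145(43.4) = 28.9505
Difference = 34.1475 − 28.9505 = 5.1970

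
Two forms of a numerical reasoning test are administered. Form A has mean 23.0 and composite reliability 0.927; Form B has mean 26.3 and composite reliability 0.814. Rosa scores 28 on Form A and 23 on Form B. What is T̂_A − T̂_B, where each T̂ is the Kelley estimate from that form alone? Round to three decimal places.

T̂_A = 0.927(28) + 0.073(23.0) = 27.63500
T̂_B = 0.814(23) + 0.186(26.3) = 23.61380
T̂_A − T̂_B = 4.02120

4.021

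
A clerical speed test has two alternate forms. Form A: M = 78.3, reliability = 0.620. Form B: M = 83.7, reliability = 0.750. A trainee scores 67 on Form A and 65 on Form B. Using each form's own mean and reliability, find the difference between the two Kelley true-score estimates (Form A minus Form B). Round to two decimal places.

T̂_A = 0.620(67) + 0.380(78.3) = 71.2940
T̂_B = 0.750(65) + 0.250(83.7) = 69.6750
T̂_A − T̂_B = 1.6190

1.62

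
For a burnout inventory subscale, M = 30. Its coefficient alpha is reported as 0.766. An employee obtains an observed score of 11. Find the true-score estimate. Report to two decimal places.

T̂ = ρX + (1 − ρ)μ
  = 0.766 × 11 + 0.234 × 30
  = 8.426 + 7.020
  = 15.446
  ≈ 15.45

15.45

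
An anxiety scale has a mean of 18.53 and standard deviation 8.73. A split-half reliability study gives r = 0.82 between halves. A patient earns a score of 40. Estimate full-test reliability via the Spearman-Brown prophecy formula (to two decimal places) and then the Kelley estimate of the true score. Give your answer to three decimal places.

37.853

Spearman-Brown: ρ = 2r/(1 + r) = 2(0.82)/(1 + 0.82) = 1.640/1.82 = 0.9011 → 0.90
Weight the observed score by reliability and the mean by (1 − reliability): T̂ = 0.90·40 + 0.10·18.53 = 36.00 + 1.8530 = 37.8530.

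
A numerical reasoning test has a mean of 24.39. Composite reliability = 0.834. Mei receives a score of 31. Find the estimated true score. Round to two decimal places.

Kelley's formula gives T̂ = 0.834·31 + 0.166·24.39 = 25.854 + 4.04874 = 29.903.

29.90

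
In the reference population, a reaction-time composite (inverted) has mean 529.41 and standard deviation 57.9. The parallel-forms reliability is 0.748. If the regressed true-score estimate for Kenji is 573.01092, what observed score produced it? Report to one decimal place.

T̂ = ρX + (1 − ρ)μ  ⇒  X = (T̂ − (1 − ρ)μ) / ρ
X = (573.01092 − 0.252 × 529.41) / 0.748 = (573.01092 − 133.41132) / 0.748 = 439.59960 / 0.748 = 587.700

587.7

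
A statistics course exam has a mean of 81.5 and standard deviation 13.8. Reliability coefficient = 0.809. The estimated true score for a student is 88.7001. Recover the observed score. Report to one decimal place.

90.4

T̂ = ρX + (1 − ρ)μ  ⇒  X = (T̂ − (1 − ρ)μ) / ρ
X = (88.7001 − 0.191 × 81.5) / 0.809 = (88.7001 − 15.5665) / 0.809 = 73.1336 / 0.809 = 90.400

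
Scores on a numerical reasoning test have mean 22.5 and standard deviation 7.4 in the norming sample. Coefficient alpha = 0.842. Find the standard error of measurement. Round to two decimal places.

SEM = SD · √(1 − ρ) = 7.4 × √0.158 = 7.4 × 0.3975 = 2.941

2.94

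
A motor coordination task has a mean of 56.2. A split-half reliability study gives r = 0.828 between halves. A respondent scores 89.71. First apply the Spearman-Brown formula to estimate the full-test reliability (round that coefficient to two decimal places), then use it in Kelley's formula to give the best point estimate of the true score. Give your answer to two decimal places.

86.69

Spearman-Brown: ρ = 2r/(1 + r) = 2(0.828)/(1 + 0.828) = 1.6560/1.828 = 0.9059 → 0.91
Kelley's formula gives T̂ = 0.91·89.71 + 0.09·56.2 = 81.6361 + 5.058 = 86.694.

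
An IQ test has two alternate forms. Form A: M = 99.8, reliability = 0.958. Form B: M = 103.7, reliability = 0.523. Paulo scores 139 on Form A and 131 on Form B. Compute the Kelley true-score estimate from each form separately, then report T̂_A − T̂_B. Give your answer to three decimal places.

T̂_A = 0.958(139) + 0.042(99.8) = 137.35360
T̂_B = 0.523(131) + 0.477(103.7) = 117.97790
T̂_A − T̂_B = 19.37570

19.376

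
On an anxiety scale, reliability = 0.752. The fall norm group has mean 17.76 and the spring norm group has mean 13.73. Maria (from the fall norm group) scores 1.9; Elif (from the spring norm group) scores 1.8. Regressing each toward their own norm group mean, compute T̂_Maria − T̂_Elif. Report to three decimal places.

T̂_Maria = 0.752(1.9) + 0.248(17.76) = 5.83328
T̂_Elif = 0.752(1.8) + 0.248(13.73) = 4.75864
Difference = 5.83328 − 4.75864 = 1.07464

1.075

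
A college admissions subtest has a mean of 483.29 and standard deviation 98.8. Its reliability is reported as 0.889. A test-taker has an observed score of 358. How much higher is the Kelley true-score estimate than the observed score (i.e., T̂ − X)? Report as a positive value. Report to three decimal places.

13.907

Kelley's formula gives T̂ = 0.889·358 + 0.111·483.29 = 318.262 + 53.64519 = 371.90719.
T̂ − X = 371.9072 − 358 = 13.9072 → 13.907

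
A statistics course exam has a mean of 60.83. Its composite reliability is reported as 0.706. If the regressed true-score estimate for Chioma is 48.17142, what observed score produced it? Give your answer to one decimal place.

42.9

T̂ = ρX + (1 − ρ)μ  ⇒  X = (T̂ − (1 − ρ)μ) / ρ
X = (48.17142 − 0.294 × 60.83) / 0.706 = (48.17142 − 17.88402) / 0.706 = 30.28740 / 0.706 = 42.900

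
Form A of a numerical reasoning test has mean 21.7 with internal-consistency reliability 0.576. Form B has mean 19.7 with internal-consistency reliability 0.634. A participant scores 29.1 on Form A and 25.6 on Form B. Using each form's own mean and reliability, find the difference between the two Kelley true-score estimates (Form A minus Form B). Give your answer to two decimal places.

T̂_A = 0.576(29.1) + 0.424(21.7) = 25.9624
T̂_B = 0.634(25.6) + 0.366(19.7) = 23.4406
T̂_A − T̂_B = 2.5218

2.52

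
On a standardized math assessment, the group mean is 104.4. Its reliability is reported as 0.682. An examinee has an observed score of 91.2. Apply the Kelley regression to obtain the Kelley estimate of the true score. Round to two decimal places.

T̂ = ρX + (1 − ρ)μ
  = 0.682 × 91.2 + 0.318 × 104.4
  = 62.1984 + 33.1992
  = 95.398
  ≈ 95.40

95.40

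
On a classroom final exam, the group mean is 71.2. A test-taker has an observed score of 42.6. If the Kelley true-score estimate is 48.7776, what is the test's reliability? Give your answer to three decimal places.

0.784

T̂ = ρX + (1 − ρ)μ  ⇒  T̂ − μ = ρ(X − μ)
ρ = (T̂ − μ)/(X − μ) = (48.7776 − 71.2) / (42.6 − 71.2) = -22.4224 / -28.6 = 0.78400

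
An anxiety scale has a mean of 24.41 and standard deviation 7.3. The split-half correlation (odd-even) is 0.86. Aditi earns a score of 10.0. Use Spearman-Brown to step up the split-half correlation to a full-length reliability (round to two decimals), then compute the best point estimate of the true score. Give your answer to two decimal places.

11.15

Spearman-Brown: ρ = 2r/(1 + r) = 2(0.86)/(1 + 0.86) = 1.720/1.86 = 0.9247 → 0.92
T̂ = ρX + (1 − ρ)μ
  = 0.92 × 10.0 + 0.08 × 24.41
  = 9.200 + 1.9528
  = 11.153
  ≈ 11.15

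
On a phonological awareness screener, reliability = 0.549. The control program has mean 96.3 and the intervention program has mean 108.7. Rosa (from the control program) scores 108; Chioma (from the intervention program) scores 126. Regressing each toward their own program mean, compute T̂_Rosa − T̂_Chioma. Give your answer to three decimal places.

-15.474

T̂_Rosa = 0.549(108) + 0.451(96.3) = 102.72330
T̂_Chioma = 0.549(126) + 0.451(108.7) = 118.19770
Difference = 102.72330 − 118.19770 = -15.47440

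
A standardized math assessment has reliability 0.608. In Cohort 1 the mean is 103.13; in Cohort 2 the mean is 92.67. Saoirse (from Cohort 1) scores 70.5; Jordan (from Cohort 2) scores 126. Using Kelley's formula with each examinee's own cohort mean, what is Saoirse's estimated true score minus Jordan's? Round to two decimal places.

T̂_Saoirse = 0.608(70.5) + 0.392(103.13) = 83.2910
T̂_Jordan = 0.608(126) + 0.392(92.67) = 112.9346
Difference = 83.2910 − 112.9346 = -29.6437

-29.64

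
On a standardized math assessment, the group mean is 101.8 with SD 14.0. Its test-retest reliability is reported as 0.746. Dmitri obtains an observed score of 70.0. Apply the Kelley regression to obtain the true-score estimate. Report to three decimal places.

78.077

T̂ = 0.746(70.0) + 0.254(101.8) = 52.2200 + 25.8572 = 78.0772 → 78.077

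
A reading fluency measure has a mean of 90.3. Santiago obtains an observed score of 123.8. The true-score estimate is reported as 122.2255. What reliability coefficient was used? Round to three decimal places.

0.953

T̂ = ρX + (1 − ρ)μ  ⇒  T̂ − μ = ρ(X − μ)
ρ = (T̂ − μ)/(X − μ) = (122.2255 − 90.3) / (123.8 − 90.3) = 31.9255 / 33.5 = 0.95300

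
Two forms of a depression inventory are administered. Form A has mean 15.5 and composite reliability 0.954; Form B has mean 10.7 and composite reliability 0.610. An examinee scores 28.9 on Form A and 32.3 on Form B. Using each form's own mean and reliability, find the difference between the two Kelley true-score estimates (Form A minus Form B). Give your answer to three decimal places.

4.408

T̂_A = 0.954(28.9) + 0.046(15.5) = 28.28360
T̂_B = 0.610(32.3) + 0.390(10.7) = 23.87600
T̂_A − T̂_B = 4.40760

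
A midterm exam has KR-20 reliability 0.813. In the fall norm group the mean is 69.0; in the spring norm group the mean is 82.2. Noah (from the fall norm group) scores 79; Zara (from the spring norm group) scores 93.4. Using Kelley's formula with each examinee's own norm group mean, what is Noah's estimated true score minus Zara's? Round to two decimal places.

T̂_Noah = 0.813(79) + 0.187(69.0) = 77.1300
T̂_Zara = 0.813(93.4) + 0.187(82.2) = 91.3056
Difference = 77.1300 − 91.3056 = -14.1756

-14.18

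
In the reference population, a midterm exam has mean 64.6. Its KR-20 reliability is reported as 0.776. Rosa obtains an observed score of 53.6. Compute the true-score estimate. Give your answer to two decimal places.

56.06

T̂ = ρX + (1 − ρ)μ
  = 0.776 × 53.6 + 0.224 × 64.6
  = 41.5936 + 14.4704
  = 56.064
  ≈ 56.06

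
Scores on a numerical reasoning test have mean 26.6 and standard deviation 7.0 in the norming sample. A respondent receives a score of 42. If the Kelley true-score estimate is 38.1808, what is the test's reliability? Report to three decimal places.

0.752

T̂ = ρX + (1 − ρ)μ  ⇒  T̂ − μ = ρ(X − μ)
ρ = (T̂ − μ)/(X − μ) = (38.1808 − 26.6) / (42 − 26.6) = 11.5808 / 15.4 = 0.75200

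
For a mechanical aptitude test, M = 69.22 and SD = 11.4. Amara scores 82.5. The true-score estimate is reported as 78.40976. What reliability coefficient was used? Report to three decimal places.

T̂ = ρX + (1 − ρ)μ  ⇒  T̂ − μ = ρ(X − μ)
ρ = (T̂ − μ)/(X − μ) = (78.40976 − 69.22) / (82.5 − 69.22) = 9.18976 / 13.28 = 0.69200

0.692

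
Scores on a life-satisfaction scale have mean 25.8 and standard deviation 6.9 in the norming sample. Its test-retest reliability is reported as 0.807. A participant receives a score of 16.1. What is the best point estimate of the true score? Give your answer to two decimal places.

17.97

Kelley's formula gives T̂ = 0.807·16.1 + 0.193·25.8 = 12.9927 + 4.9794 = 17.972.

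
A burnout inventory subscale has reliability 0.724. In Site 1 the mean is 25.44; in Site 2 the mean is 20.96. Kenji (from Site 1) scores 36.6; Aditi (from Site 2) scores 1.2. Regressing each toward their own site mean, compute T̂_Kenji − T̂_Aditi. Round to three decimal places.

T̂_Kenji = 0.724(36.6) + 0.276(25.44) = 33.51984
T̂_Aditi = 0.724(1.2) + 0.276(20.96) = 6.65376
Difference = 33.51984 − 6.65376 = 26.86608

26.866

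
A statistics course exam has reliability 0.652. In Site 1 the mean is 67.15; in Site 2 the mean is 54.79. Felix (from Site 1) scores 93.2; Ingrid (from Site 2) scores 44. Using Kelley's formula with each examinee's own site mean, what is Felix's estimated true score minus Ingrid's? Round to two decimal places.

36.38

T̂_Felix = 0.652(93.2) + 0.348(67.15) = 84.1346
T̂_Ingrid = 0.652(44) + 0.348(54.79) = 47.7549
Difference = 84.1346 − 47.7549 = 36.3797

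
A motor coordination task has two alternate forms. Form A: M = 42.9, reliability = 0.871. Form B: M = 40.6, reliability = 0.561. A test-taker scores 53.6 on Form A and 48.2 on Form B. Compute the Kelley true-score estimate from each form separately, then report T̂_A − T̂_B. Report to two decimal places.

T̂_A = 0.871(53.6) + 0.129(42.9) = 52.2197
T̂_B = 0.561(48.2) + 0.439(40.6) = 44.8636
T̂_A − T̂_B = 7.3561

7.36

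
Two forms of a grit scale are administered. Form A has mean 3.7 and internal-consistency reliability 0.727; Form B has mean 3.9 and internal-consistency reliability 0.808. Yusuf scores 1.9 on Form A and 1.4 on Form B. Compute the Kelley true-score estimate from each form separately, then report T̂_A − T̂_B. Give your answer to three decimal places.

0.511

T̂_A = 0.727(1.9) + 0.273(3.7) = 2.39140
T̂_B = 0.808(1.4) + 0.192(3.9) = 1.88000
T̂_A − T̂_B = 0.51140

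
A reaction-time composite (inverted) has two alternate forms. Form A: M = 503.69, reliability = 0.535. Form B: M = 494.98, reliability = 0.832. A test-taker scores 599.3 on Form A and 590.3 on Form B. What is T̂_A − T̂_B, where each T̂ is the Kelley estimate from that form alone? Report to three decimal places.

T̂_A = 0.535(599.3) + 0.465(503.69) = 554.84135
T̂_B = 0.832(590.3) + 0.168(494.98) = 574.28624
T̂_A − T̂_B = -19.44489

-19.445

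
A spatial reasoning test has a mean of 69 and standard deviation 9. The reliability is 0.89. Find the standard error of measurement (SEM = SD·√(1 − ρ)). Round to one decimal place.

SEM = SD · √(1 − ρ) = 9 × √0.11 = 9 × 0.3317 = 2.985

3.0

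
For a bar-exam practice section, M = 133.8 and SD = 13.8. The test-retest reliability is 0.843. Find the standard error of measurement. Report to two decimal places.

SEM = SD · √(1 − ρ) = 13.8 × √0.157 = 13.8 × 0.3962 = 5.468

5.47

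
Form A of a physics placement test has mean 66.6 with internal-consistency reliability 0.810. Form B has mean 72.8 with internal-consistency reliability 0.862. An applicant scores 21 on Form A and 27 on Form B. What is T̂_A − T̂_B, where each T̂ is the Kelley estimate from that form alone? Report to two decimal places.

-3.66

T̂_A = 0.810(21) + 0.190(66.6) = 29.6640
T̂_B = 0.862(27) + 0.138(72.8) = 33.3204
T̂_A − T̂_B = -3.6564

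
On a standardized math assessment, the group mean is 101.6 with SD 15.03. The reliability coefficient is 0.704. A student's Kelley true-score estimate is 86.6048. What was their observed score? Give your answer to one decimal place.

T̂ = ρX + (1 − ρ)μ  ⇒  X = (T̂ − (1 − ρ)μ) / ρ
X = (86.6048 − 0.296 × 101.6) / 0.704 = (86.6048 − 30.0736) / 0.704 = 56.5312 / 0.704 = 80.300

80.3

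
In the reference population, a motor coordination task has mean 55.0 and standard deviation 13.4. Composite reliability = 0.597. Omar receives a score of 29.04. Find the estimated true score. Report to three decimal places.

39.502

T̂ = ρX + (1 − ρ)μ
  = 0.597 × 29.04 + 0.403 × 55.0
  = 17.33688 + 22.1650
  = 39.5019
  ≈ 39.502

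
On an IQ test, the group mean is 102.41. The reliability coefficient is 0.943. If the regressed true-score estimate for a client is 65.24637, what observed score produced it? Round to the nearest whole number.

T̂ = ρX + (1 − ρ)μ  ⇒  X = (T̂ − (1 − ρ)μ) / ρ
X = (65.24637 − 0.057 × 102.41) / 0.943 = (65.24637 − 5.83737) / 0.943 = 59.40900 / 0.943 = 63.00

63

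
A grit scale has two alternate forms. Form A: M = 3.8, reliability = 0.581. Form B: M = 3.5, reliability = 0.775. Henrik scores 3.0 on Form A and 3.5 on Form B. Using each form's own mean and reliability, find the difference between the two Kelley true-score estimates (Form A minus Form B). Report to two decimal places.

-0.16

T̂_A = 0.581(3.0) + 0.419(3.8) = 3.3352
T̂_B = 0.775(3.5) + 0.225(3.5) = 3.5000
T̂_A − T̂_B = -0.1648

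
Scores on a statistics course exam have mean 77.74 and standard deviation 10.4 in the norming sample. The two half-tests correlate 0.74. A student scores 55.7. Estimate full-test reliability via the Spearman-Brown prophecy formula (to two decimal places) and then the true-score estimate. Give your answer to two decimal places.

Spearman-Brown: ρ = 2r/(1 + r) = 2(0.74)/(1 + 0.74) = 1.480/1.74 = 0.8506 → 0.85
Weight the observed score by reliability and the mean by (1 − reliability): T̂ = 0.85·55.7 + 0.15·77.74 = 47.345 + 11.6610 = 59.006.

59.01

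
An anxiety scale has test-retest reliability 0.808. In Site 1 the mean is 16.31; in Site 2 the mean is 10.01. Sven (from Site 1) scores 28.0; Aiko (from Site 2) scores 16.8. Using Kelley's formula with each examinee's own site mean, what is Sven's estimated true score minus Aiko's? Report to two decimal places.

10.26

T̂_Sven = 0.808(28.0) + 0.192(16.31) = 25.7555
T̂_Aiko = 0.808(16.8) + 0.192(10.01) = 15.4963
Difference = 25.7555 − 15.4963 = 10.2592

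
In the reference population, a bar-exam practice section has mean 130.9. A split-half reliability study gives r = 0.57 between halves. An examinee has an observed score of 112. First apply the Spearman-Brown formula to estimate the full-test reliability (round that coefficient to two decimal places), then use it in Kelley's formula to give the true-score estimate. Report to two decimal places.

Spearman-Brown: ρ = 2r/(1 + r) = 2(0.57)/(1 + 0.57) = 1.140/1.57 = 0.7261 → 0.73
T̂ = 0.73(112) + 0.27(130.9) = 81.76 + 35.343 = 117.103 → 117.10

117.10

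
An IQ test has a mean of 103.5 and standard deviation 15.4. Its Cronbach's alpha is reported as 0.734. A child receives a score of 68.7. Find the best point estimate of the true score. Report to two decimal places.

77.96

Regress the observed score toward the mean by the unreliability: T̂ = 0.734·68.7 + 0.266·103.5 = 50.4258 + 27.5310 = 77.957.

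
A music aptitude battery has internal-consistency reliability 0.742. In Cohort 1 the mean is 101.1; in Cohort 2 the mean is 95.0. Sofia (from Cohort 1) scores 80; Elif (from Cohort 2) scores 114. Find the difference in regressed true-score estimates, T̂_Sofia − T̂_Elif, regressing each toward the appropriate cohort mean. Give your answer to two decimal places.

-23.65

T̂_Sofia = 0.742(80) + 0.258(101.1) = 85.4438
T̂_Elif = 0.742(114) + 0.258(95.0) = 109.0980
Difference = 85.4438 − 109.0980 = -23.6542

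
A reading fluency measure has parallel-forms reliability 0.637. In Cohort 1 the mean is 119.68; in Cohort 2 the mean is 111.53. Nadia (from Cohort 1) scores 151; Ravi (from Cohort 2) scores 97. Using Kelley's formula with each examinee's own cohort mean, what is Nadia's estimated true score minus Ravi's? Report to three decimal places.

T̂_Nadia = 0.637(151) + 0.363(119.68) = 139.63084
T̂_Ravi = 0.637(97) + 0.363(111.53) = 102.27439
Difference = 139.63084 − 102.27439 = 37.35645

37.356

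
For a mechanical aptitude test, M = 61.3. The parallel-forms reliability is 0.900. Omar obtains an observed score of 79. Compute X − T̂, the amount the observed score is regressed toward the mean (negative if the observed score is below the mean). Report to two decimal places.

Weight the observed score by reliability and the mean by (1 − reliability): T̂ = 0.900·79 + 0.100·61.3 = 71.100 + 6.1300 = 77.2300.
X − T̂ = 79 − 77.230 = 1.770 → 1.77

1.77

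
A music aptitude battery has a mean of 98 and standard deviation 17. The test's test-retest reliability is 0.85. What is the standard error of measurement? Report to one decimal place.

6.6

SEM = SD · √(1 − ρ) = 17 × √0.15 = 17 × 0.3873 = 6.584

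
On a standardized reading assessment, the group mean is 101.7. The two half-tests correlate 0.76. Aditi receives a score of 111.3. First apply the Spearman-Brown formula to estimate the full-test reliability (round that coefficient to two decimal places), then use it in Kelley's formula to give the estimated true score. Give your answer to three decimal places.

109.956

Spearman-Brown: ρ = 2r/(1 + r) = 2(0.76)/(1 + 0.76) = 1.520/1.76 = 0.8636 → 0.86
T̂ = 0.86(111.3) + 0.14(101.7) = 95.718 + 14.238 = 109.9560 → 109.956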